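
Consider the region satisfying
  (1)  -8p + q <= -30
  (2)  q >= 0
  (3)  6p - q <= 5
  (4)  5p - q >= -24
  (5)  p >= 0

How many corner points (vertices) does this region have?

3

Pairwise boundary intersections that survive every other constraint:
  (25/2, 70)
  (18, 114)
  (29, 169)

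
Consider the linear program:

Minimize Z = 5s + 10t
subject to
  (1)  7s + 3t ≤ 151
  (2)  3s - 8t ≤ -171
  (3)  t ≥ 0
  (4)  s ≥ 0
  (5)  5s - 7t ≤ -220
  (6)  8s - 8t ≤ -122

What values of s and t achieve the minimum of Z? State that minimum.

s = 0, t = 220/7, minimum Z = 2200/7

Extreme points and Z = 5s + 10t:
  (0, 151/3) → Z = 1510/3
  (397/64, 2295/64) → Z = 24935/64
  (0, 220/7) → Z = 2200/7

The binding constraints are s = 0 and 5s - 7t = -220.
Solving simultaneously gives s = 0, t = 220/7.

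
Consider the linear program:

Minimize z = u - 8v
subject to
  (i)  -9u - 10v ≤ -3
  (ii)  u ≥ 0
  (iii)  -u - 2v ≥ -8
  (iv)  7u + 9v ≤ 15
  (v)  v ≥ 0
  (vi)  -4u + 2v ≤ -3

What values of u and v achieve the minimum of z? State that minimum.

Feasible corners and z = u - 8v:
  (15/7, 0) → z = 15/7
  (57/50, 39/50) → z = -51/10
  (3/4, 0) → z = 3/4

u = 57/50, v = 39/50, minimum z = -51/10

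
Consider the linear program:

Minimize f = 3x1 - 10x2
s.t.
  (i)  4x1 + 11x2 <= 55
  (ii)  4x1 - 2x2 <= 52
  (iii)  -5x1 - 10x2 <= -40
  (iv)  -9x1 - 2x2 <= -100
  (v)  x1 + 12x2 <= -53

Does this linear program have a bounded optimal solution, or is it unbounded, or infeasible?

The boundaries 4x1 + 11x2 = 55 and 4x1 - 2x2 = 52 meet at (341/26, 3/13), but that point violates x1 + 12x2 ≤ -53. Every candidate vertex is excluded by some other constraint, so the feasible region is empty.

infeasible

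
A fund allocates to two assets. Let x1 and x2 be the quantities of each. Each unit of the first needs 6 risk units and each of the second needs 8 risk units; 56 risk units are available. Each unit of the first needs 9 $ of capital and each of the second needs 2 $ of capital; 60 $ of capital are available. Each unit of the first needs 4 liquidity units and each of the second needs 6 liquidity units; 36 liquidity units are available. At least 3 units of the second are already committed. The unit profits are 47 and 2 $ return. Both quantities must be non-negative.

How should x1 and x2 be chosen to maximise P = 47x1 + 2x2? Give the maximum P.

x1 = 9/2, x2 = 3, maximum P = 435/2

Extreme points and P = 47x1 + 2x2:
  (0, 6) → P = 12
  (0, 3) → P = 6
  (9/2, 3) → P = 435/2

The binding constraints are 4x1 + 6x2 = 36 and x2 = 3.
Solving simultaneously gives x1 = 9/2, x2 = 3.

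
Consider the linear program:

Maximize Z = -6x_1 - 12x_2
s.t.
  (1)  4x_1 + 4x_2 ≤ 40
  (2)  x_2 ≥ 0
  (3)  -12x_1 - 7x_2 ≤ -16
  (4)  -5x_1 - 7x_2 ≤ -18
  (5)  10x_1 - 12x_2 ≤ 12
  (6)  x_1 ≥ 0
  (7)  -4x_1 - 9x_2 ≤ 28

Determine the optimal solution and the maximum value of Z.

Extreme points and Z = -6x_1 - 12x_2:
  (6, 4) → Z = -84
  (0, 10) → Z = -120
  (30/13, 12/13) → Z = -324/13
  (0, 18/7) → Z = -216/7

At the optimal vertex, -5x_1 - 7x_2 = -18 and 10x_1 - 12x_2 = 12.
Solving simultaneously gives x_1 = 30/13, x_2 = 12/13.

x_1 = 30/13, x_2 = 12/13, maximum Z = -324/13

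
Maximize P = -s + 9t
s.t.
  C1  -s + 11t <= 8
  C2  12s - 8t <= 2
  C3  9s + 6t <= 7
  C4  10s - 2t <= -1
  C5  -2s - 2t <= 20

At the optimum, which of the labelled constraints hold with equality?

Corner points and P = -s + 9t:
  (5/108, 79/108) → P = 353/54
  (-59/6, -1/6) → P = 25/3
  (-3/14, -4/7) → P = -69/14
  (-39/10, -61/10) → P = -51

The maximum is at (-59/6, -1/6). Substituting into each constraint, equality holds for C1 and C5; the remaining constraints have slack.

C1 and C5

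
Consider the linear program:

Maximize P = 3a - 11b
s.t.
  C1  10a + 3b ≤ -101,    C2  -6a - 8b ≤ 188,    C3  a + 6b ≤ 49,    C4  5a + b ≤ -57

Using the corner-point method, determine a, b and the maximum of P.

a = -134/17, b = -299/17, maximum P = 2887/17

Corner points and P = 3a - 11b:
  (-380/7, 241/14) → P = -4931/14
  (-134/17, -299/17) → P = 2887/17
  (-391/29, 302/29) → P = -155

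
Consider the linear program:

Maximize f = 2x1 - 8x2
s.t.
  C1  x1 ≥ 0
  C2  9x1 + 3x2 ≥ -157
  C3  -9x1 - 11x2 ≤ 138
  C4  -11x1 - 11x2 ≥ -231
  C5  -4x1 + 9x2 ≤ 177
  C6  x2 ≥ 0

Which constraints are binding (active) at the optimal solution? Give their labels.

C4 and C6

Extreme points and f = 2x1 - 8x2:
  (0, 59/3) → f = -472/3
  (0, 0) → f = 0
  (12/13, 261/13) → f = -2064/13
  (21, 0) → f = 42

The maximum is at (21, 0). Substituting into each constraint, equality holds for C4 and C6; the remaining constraints have slack.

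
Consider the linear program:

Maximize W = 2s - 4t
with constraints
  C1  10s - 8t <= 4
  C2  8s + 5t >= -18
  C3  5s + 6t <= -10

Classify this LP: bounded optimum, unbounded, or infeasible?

Corner points and W = 2s - 4t:
  (-62/57, -106/57) → W = 100/19
  (-14/25, -6/5) → W = 92/25
  (-58/23, 10/23) → W = -156/23
The feasible region has finitely many vertices and no improving ray; the maximum is 100/19 at (-62/57, -106/57).

bounded optimum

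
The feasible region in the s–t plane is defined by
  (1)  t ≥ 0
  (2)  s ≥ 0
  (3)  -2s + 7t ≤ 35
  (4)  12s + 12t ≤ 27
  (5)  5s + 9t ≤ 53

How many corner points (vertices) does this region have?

Pairwise boundary intersections that survive every other constraint:
  (0, 0)
  (9/4, 0)
  (0, 9/4)

3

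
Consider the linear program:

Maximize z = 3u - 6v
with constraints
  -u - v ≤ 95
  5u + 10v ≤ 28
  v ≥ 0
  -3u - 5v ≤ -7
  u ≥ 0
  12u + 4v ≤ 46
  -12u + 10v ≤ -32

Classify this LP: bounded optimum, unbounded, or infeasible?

bounded optimum

Corner points and z = 3u - 6v:
  (23/6, 0) → z = 23/2
  (8/3, 0) → z = 8
  (7/2, 1) → z = 9/2
The feasible region has finitely many vertices and no improving ray; the maximum is 23/2 at (23/6, 0).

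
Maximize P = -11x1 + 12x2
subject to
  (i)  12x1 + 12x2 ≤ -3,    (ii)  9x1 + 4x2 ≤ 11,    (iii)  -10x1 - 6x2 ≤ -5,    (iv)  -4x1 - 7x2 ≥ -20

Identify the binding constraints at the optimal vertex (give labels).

Feasible corners and P = -11x1 + 12x2:
  (12/5, -53/20) → P = -291/5
  (13/8, -15/8) → P = -323/8
  (23/7, -65/14) → P = -643/7

The maximum is at (13/8, -15/8). Substituting into each constraint, equality holds for (i) and (iii); the remaining constraints have slack.

(i) and (iii)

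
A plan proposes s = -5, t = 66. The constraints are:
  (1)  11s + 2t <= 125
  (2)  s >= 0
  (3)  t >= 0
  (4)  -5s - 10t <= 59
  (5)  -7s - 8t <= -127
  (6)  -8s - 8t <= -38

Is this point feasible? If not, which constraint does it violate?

not feasible — violates (2)

Constraint (2): s = -5, which is not ≥ 0. All other constraints are satisfied.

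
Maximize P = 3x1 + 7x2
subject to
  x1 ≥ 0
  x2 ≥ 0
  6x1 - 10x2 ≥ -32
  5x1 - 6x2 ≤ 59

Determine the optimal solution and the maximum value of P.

Extreme points and P = 3x1 + 7x2:
  (0, 0) → P = 0
  (0, 16/5) → P = 112/5
  (59/5, 0) → P = 177/5
  (391/7, 257/7) → P = 2972/7

The optimum lies where 6x1 - 10x2 = -32 and 5x1 - 6x2 = 59.
Solving simultaneously gives x1 = 391/7, x2 = 257/7.

x1 = 391/7, x2 = 257/7, maximum P = 2972/7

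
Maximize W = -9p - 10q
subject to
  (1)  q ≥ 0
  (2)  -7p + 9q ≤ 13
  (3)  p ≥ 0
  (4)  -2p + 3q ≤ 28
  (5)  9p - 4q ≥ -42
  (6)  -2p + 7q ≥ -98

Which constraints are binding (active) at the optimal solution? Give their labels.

(1) and (3)

Corner points and W = -9p - 10q:
  (0, 0) → W = 0
  (49, 0) → W = -441
  (0, 13/9) → W = -130/9
  (71, 170/3) → W = -3617/3
The feasible region is unbounded (it extends along (7, 2), (3, 2)), but W strictly decreases along every unbounded feasible direction, so there is no improving ray and the maximum is attained at a vertex.

The maximum is at (0, 0). Substituting into each constraint, equality holds for (1) and (3); the remaining constraints have slack.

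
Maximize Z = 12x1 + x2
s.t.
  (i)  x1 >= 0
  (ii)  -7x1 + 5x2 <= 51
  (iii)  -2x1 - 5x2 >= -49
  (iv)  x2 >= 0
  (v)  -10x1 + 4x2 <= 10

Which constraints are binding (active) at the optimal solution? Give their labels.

(iii) and (iv)

Feasible corners and Z = 12x1 + x2:
  (0, 0) → Z = 0
  (0, 5/2) → Z = 5/2
  (49/2, 0) → Z = 294
  (73/29, 255/29) → Z = 39

The maximum is at (49/2, 0). Substituting into each constraint, equality holds for (iii) and (iv); the remaining constraints have slack.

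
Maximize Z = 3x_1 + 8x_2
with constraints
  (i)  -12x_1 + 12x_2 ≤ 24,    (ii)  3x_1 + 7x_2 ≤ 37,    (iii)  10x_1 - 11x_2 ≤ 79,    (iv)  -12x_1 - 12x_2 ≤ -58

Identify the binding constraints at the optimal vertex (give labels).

(i) and (ii)

Corner points and Z = 3x_1 + 8x_2:
  (23/10, 43/10) → Z = 413/10
  (17/12, 41/12) → Z = 379/12
  (960/103, 133/103) → Z = 3944/103
  (793/126, -92/63) → Z = 907/126

The maximum is at (23/10, 43/10). Substituting into each constraint, equality holds for (i) and (ii); the remaining constraints have slack.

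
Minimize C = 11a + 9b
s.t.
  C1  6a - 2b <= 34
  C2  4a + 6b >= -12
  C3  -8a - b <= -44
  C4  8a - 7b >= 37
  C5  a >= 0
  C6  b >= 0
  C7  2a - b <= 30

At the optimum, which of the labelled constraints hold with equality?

C3 and C6

Vertices and C = 11a + 9b:
  (82/13, 25/13) → C = 1127/13
  (17/3, 0) → C = 187/3
  (345/64, 7/8) → C = 4299/64
  (11/2, 0) → C = 121/2

The minimum is at (11/2, 0). Substituting into each constraint, equality holds for C3 and C6; the remaining constraints have slack.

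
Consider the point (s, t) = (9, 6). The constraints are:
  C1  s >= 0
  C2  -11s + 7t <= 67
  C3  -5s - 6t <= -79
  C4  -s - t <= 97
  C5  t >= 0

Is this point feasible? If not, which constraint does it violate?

feasible

C1: 9 ≥ 0 ✓
C2: -57 ≤ 67 ✓
C3: -81 ≤ -79 ✓
C4: -15 ≤ 97 ✓
C5: 6 ≥ 0 ✓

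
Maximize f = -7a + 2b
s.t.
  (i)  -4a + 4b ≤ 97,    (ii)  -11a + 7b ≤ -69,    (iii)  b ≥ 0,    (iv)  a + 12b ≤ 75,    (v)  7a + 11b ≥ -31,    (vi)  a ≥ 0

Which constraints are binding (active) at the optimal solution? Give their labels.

(ii) and (iii)

Extreme points and f = -7a + 2b:
  (69/11, 0) → f = -483/11
  (1353/139, 756/139) → f = -7959/139
  (75, 0) → f = -525

The maximum is at (69/11, 0). Substituting into each constraint, equality holds for (ii) and (iii); the remaining constraints have slack.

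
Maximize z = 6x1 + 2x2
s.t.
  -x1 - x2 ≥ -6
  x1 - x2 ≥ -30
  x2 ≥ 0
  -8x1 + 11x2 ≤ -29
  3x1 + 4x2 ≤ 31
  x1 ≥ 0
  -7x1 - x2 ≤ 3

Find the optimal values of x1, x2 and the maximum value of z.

x1 = 6, x2 = 0, maximum z = 36

Vertices and z = 6x1 + 2x2:
  (6, 0) → z = 36
  (5, 1) → z = 32
  (29/8, 0) → z = 87/4

The optimum lies where -x1 - x2 = -6 and x2 = 0.
Solving simultaneously gives x1 = 6, x2 = 0.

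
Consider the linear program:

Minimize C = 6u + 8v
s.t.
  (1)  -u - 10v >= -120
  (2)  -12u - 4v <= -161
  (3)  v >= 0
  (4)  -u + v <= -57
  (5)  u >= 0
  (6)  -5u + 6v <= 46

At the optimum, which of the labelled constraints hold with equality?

Corner points and C = 6u + 8v:
  (120, 0) → C = 720
  (690/11, 63/11) → C = 4644/11
  (57, 0) → C = 342

The minimum is at (57, 0). Substituting into each constraint, equality holds for (3) and (4); the remaining constraints have slack.

(3) and (4)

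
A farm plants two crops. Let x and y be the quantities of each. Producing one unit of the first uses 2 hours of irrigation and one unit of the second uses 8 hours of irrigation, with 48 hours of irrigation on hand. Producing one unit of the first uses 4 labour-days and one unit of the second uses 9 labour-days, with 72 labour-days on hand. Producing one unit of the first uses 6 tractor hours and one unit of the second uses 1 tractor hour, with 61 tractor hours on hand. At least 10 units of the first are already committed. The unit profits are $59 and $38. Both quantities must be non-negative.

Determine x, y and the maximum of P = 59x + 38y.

Vertices and P = 59x + 38y:
  (61/6, 0) → P = 3599/6
  (10, 0) → P = 590
  (10, 1) → P = 628

The binding constraints are 6x + y = 61 and x = 10.
Solving simultaneously gives x = 10, y = 1.

x = 10, y = 1, maximum P = 628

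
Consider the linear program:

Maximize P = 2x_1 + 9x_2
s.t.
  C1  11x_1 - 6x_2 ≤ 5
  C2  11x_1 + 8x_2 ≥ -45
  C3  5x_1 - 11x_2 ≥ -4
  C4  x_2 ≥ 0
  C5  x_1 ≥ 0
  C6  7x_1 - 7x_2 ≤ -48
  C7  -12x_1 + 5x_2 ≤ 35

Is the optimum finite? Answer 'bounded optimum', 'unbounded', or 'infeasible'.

The boundaries 11x_1 - 6x_2 = 5 and 5x_1 - 11x_2 = -4 meet at (79/91, 69/91), but that point violates 7x_1 - 7x_2 ≤ -48. Every candidate vertex is excluded by some other constraint, so the feasible region is empty.

infeasible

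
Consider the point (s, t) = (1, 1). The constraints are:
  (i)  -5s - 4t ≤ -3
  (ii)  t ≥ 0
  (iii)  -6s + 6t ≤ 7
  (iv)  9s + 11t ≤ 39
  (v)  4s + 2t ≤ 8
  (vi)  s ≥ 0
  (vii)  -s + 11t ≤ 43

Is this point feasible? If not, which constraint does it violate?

feasible

(i): -9 ≤ -3 ✓
(ii): 1 ≥ 0 ✓
(iii): 0 ≤ 7 ✓
(iv): 20 ≤ 39 ✓
(v): 6 ≤ 8 ✓
(vi): 1 ≥ 0 ✓
(vii): 10 ≤ 43 ✓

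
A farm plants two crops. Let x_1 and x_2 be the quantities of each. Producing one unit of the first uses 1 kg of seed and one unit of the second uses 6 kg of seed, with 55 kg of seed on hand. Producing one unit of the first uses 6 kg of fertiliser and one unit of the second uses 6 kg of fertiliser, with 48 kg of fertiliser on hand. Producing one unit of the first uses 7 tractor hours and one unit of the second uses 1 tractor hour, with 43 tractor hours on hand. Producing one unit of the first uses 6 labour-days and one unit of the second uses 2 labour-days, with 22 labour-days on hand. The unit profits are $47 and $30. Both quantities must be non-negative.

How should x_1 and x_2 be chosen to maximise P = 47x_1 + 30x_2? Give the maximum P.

x_1 = 3/2, x_2 = 13/2, maximum P = 531/2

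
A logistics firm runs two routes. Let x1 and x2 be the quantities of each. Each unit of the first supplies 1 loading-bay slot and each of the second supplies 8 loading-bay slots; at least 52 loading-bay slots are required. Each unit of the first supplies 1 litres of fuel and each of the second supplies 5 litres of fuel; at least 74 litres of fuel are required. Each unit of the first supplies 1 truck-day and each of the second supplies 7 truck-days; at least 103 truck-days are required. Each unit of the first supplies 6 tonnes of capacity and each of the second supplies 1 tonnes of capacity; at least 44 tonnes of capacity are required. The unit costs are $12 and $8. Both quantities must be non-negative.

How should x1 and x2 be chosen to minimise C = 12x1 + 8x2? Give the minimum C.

x1 = 5, x2 = 14, minimum C = 172

The feasible region is unbounded (it extends along (0, 1), (1, 0)), but C strictly increases along every unbounded feasible direction, so there is no improving ray and the minimum is attained at a vertex.

At the optimal vertex, x1 + 7x2 = 103 and 6x1 + x2 = 44.
Solving simultaneously gives x1 = 5, x2 = 14.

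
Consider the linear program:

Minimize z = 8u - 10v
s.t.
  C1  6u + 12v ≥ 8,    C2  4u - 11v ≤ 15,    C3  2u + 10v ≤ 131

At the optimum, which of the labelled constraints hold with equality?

Feasible corners and z = 8u - 10v:
  (134/57, -29/57) → z = 454/19
  (-373/9, 385/18) → z = -4909/9
  (1591/62, 247/31) → z = 3894/31

The minimum is at (-373/9, 385/18). Substituting into each constraint, equality holds for C1 and C3; the remaining constraints have slack.

C1 and C3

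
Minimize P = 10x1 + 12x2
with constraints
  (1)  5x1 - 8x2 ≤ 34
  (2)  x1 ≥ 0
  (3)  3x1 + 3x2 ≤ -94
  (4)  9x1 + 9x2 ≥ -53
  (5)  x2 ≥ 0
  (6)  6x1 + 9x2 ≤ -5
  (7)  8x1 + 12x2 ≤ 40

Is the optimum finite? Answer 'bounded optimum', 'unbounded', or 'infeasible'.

infeasible

Constraints 3x1 + 3x2 ≤ -94 and 9x1 + 9x2 ≥ -53 have parallel boundaries but demand opposite sides — no point can satisfy both, so the region is empty.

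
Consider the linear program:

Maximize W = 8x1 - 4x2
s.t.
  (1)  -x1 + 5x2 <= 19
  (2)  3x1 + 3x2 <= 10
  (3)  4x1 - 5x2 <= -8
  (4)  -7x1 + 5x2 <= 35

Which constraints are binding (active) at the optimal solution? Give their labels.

Feasible corners and W = 8x1 - 4x2:
  (-7/18, 67/18) → W = -18
  (-8/3, 49/15) → W = -172/5
  (26/27, 64/27) → W = -16/9
  (-9, -28/5) → W = -248/5

The maximum is at (26/27, 64/27). Substituting into each constraint, equality holds for (2) and (3); the remaining constraints have slack.

(2) and (3)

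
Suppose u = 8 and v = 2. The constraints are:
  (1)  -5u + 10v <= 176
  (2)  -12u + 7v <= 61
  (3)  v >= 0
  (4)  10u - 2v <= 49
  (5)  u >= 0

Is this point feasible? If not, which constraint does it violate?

Constraint (4): 10u - 2v = 76, which is not ≤ 49. All other constraints are satisfied.

not feasible — violates (4)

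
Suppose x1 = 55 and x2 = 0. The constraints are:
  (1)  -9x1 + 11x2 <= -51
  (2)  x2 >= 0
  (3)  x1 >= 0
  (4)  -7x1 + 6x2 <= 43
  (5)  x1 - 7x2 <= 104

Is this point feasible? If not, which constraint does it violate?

(1): -495 ≤ -51 ✓
(2): 0 ≥ 0 ✓
(3): 55 ≥ 0 ✓
(4): -385 ≤ 43 ✓
(5): 55 ≤ 104 ✓

feasible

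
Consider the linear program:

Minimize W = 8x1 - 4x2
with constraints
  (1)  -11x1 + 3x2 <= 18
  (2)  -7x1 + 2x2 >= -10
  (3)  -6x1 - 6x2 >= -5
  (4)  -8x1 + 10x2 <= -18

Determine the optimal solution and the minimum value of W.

x1 = -117/43, x2 = -171/43, minimum W = -252/43

Extreme points and W = 8x1 - 4x2:
  (-66, -236) → W = 416
  (-117/43, -171/43) → W = -252/43
  (32/27, -23/27) → W = 116/9

The optimum lies where -11x1 + 3x2 = 18 and -8x1 + 10x2 = -18.
Solving simultaneously gives x1 = -117/43, x2 = -171/43.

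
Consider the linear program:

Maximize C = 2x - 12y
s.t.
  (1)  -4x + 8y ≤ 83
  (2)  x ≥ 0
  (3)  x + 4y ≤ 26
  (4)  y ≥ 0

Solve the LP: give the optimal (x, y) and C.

Corner points and C = 2x - 12y:
  (0, 13/2) → C = -78
  (0, 0) → C = 0
  (26, 0) → C = 52

x = 26, y = 0, maximum C = 52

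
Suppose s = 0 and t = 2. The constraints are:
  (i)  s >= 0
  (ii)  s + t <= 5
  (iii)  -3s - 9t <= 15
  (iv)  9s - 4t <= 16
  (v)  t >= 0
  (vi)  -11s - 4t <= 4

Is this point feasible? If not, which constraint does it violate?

feasible

(i): 0 ≥ 0 ✓
(ii): 2 ≤ 5 ✓
(iii): -18 ≤ 15 ✓
(iv): -8 ≤ 16 ✓
(v): 2 ≥ 0 ✓
(vi): -8 ≤ 4 ✓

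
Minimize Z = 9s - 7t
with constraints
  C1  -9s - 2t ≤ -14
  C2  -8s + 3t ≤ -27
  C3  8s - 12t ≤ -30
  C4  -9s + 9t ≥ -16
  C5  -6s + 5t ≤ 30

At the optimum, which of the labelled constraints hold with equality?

C2 and C5

Feasible corners and Z = 9s - 7t:
  (23/4, 19/3) → Z = 89/12
  (225/22, 201/11) → Z = -789/22
  (77/6, 199/18) → Z = 343/9
The feasible region is unbounded (it extends along (1, 1), (5, 6)), but Z strictly increases along every unbounded feasible direction, so there is no improving ray and the minimum is attained at a vertex.

The minimum is at (225/22, 201/11). Substituting into each constraint, equality holds for C2 and C5; the remaining constraints have slack.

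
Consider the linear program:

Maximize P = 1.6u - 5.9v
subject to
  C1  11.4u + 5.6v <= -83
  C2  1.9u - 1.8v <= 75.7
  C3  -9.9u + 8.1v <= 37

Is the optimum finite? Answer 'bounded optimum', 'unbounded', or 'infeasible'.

Feasible corners and P = 1.6u - 5.9v:
  (6863/779, -1343/41) → P = 1615311/7790
  (-43975/7389, -6665/2463) → P = 95221/14778
  (-7553/27, -81973/243) → P = 749755/486
The feasible region has finitely many vertices and no improving ray; the maximum is 749755/486 at (-7553/27, -81973/243).

bounded optimum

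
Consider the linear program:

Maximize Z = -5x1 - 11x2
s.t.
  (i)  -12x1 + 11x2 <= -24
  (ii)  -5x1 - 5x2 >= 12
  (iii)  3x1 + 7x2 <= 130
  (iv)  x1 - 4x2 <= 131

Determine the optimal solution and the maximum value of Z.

x1 = -1345/37, x2 = -1548/37, maximum Z = 23753/37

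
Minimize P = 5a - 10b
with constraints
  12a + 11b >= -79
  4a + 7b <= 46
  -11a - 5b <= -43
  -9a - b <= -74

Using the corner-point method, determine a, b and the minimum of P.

The feasible region is unbounded (it extends along (7, -4), (11, -12)), but P strictly increases along every unbounded feasible direction, so there is no improving ray and the minimum is attained at a vertex.

The optimum lies where 4a + 7b = 46 and -9a - b = -74.
Solving simultaneously gives a = 8, b = 2.

a = 8, b = 2, minimum P = 20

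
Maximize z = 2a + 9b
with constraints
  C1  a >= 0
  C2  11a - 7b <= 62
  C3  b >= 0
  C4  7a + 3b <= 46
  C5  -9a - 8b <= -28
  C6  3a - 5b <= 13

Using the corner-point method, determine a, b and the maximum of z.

a = 0, b = 46/3, maximum z = 138

Feasible corners and z = 2a + 9b:
  (0, 46/3) → z = 138
  (0, 7/2) → z = 63/2
  (28/9, 0) → z = 56/9
  (13/3, 0) → z = 26/3
  (269/44, 47/44) → z = 961/44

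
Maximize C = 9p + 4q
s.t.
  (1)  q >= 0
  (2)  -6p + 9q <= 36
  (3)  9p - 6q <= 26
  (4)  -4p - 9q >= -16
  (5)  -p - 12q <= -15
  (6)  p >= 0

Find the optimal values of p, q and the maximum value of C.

p = 19/13, q = 44/39, maximum C = 53/3

Feasible corners and C = 9p + 4q:
  (19/13, 44/39) → C = 53/3
  (0, 16/9) → C = 64/9
  (0, 5/4) → C = 5

At the optimal vertex, -4p - 9q = -16 and -p - 12q = -15.
Solving simultaneously gives p = 19/13, q = 44/39.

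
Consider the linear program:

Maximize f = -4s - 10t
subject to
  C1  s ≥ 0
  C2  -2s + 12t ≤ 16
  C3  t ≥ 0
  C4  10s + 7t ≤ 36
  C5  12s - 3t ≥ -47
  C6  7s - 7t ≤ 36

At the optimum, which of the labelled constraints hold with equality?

Feasible corners and f = -4s - 10t:
  (0, 4/3) → f = -40/3
  (0, 0) → f = 0
  (160/67, 116/67) → f = -1800/67
  (18/5, 0) → f = -72/5

The maximum is at (0, 0). Substituting into each constraint, equality holds for C1 and C3; the remaining constraints have slack.

C1 and C3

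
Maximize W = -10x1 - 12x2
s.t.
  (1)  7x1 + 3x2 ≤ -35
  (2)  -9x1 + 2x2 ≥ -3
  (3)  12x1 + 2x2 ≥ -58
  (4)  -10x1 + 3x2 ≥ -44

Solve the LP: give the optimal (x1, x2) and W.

x1 = -55/21, x2 = -93/7, maximum W = 3898/21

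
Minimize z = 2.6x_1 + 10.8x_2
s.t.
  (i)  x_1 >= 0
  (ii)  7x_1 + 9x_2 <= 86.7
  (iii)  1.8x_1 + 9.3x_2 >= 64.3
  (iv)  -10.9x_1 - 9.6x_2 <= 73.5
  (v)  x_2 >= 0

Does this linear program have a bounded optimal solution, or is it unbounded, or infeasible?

bounded optimum

Corner points and z = 2.6x_1 + 10.8x_2:
  (0, 289/30) → z = 104.04
  (0, 643/93) → z = 11574/155
  (7587/1630, 14702/2445) → z = 627903/8150
The feasible region has finitely many vertices and no improving ray; the minimum is 11574/155 at (0, 643/93).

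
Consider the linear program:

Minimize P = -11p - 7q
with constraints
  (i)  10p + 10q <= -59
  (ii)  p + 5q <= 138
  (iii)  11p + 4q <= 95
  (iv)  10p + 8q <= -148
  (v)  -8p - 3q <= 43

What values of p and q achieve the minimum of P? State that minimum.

Corner points and P = -11p - 7q:
  (169/6, -1289/24) → P = 529/8
  (457, -1233) → P = 3604
  (50/17, -377/17) → P = 2089/17

p = 169/6, q = -1289/24, minimum P = 529/8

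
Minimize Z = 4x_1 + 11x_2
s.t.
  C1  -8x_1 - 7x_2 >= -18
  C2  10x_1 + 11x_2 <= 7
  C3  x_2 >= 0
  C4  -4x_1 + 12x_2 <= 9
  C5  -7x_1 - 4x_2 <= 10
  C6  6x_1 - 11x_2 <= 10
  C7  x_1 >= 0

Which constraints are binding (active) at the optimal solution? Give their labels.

Corner points and Z = 4x_1 + 11x_2:
  (7/10, 0) → Z = 14/5
  (0, 7/11) → Z = 7
  (0, 0) → Z = 0

The minimum is at (0, 0). Substituting into each constraint, equality holds for C3 and C7; the remaining constraints have slack.

C3 and C7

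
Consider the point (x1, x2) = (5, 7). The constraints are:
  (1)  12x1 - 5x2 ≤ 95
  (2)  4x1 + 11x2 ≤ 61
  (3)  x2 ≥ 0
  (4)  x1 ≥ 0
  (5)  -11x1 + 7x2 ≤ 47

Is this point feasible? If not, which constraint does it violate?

Constraint (2): 4x1 + 11x2 = 97, which is not ≤ 61. All other constraints are satisfied.

not feasible — violates (2)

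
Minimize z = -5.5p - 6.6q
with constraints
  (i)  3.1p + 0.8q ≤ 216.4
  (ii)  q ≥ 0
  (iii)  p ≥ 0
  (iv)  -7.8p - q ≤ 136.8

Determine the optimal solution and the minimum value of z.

p = 0, q = 270.5, minimum z = -1785.3

Extreme points and z = -5.5p - 6.6q:
  (2164/31, 0) → z = -11902/31
  (0, 541/2) → z = -17853/10
  (0, 0) → z = 0

At the optimal vertex, 3.1p + 0.8q = 216.4 and p = 0.
Solving simultaneously gives p = 0, q = 541/2.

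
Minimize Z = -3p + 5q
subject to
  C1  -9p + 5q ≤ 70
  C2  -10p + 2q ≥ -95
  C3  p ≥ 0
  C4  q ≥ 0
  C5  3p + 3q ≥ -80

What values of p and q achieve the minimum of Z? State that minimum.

Corner points and Z = -3p + 5q:
  (615/32, 1555/32) → Z = 2965/16
  (0, 14) → Z = 70
  (19/2, 0) → Z = -57/2
  (0, 0) → Z = 0

The binding constraints are -10p + 2q = -95 and q = 0.
Solving simultaneously gives p = 19/2, q = 0.

p = 19/2, q = 0, minimum Z = -57/2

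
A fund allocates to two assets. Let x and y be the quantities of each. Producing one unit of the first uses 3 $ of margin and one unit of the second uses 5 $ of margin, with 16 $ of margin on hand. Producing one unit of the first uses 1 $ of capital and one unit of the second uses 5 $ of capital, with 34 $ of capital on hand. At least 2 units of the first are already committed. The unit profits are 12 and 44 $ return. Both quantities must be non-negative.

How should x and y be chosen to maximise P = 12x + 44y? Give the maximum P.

x = 2, y = 2, maximum P = 112

Extreme points and P = 12x + 44y:
  (16/3, 0) → P = 64
  (2, 0) → P = 24
  (2, 2) → P = 112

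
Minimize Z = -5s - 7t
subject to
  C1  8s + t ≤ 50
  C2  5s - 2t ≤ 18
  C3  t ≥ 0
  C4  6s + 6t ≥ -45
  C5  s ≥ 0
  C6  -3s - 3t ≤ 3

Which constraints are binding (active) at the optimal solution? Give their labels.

C1 and C5

Feasible corners and Z = -5s - 7t:
  (118/21, 106/21) → Z = -444/7
  (0, 50) → Z = -350
  (18/5, 0) → Z = -18
  (0, 0) → Z = 0

The minimum is at (0, 50). Substituting into each constraint, equality holds for C1 and C5; the remaining constraints have slack.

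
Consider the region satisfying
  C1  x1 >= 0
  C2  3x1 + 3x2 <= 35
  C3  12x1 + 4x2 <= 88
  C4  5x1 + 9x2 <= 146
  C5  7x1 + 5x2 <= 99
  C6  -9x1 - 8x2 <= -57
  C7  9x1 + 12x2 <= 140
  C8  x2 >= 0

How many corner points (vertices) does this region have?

Intersecting each pair of boundary lines and keeping only the points that satisfy every inequality leaves:
  (0, 35/3)
  (0, 57/8)
  (31/6, 13/2)
  (22/3, 0)
  (19/3, 0)

5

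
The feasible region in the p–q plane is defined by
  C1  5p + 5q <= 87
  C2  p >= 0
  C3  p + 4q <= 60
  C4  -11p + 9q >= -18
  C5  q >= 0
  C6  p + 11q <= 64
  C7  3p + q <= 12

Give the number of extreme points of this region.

5

Intersecting each pair of boundary lines and keeping only the points that satisfy every inequality leaves:
  (0, 0)
  (0, 64/11)
  (18/11, 0)
  (63/19, 39/19)
  (17/8, 45/8)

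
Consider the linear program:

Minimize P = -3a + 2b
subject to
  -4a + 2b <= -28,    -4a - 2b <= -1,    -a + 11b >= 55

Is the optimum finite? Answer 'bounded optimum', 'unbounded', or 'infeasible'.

unbounded

From the feasible point (209/21, 124/21), moving in the direction (11, 1) keeps every constraint satisfied while P decreases without bound.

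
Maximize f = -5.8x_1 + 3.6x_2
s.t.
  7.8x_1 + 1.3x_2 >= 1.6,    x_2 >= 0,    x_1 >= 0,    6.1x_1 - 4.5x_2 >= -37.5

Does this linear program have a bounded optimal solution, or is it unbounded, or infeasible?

bounded optimum

Corner points and f = -5.8x_1 + 3.6x_2:
  (8/39, 0) → f = -232/195
  (0, 16/13) → f = 288/65
  (0, 25/3) → f = 30
The feasible region has finitely many vertices and no improving ray; the maximum is 30 at (0, 25/3).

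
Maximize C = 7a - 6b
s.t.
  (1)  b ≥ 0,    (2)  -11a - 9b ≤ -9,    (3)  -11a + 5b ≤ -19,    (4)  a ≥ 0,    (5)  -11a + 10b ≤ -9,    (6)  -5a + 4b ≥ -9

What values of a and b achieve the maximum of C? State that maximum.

a = 9/5, b = 0, maximum C = 63/5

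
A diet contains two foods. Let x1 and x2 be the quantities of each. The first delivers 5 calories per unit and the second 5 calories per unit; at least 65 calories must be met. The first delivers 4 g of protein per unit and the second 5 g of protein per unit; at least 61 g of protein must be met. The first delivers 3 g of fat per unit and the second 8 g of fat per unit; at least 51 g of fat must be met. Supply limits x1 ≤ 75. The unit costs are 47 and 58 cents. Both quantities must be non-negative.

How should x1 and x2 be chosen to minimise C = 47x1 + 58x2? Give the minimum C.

The feasible region is unbounded (it extends along (0, 1)), but C strictly increases along every unbounded feasible direction, so there is no improving ray and the minimum is attained at a vertex.

x1 = 4, x2 = 9, minimum C = 710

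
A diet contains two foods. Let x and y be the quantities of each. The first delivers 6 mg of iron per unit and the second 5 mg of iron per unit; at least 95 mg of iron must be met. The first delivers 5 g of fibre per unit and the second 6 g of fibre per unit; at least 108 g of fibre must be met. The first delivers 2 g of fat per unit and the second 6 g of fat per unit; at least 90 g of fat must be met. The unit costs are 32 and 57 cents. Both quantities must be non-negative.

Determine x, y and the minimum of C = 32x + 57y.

Corner points and C = 32x + 57y:
  (0, 19) → C = 1083
  (45, 0) → C = 1440
  (30/11, 173/11) → C = 10821/11
  (6, 13) → C = 933
The feasible region is unbounded (it extends along (0, 1), (1, 0)), but C strictly increases along every unbounded feasible direction, so there is no improving ray and the minimum is attained at a vertex.

The optimum lies where 5x + 6y = 108 and 2x + 6y = 90.
Solving simultaneously gives x = 6, y = 13.

x = 6, y = 13, minimum C = 933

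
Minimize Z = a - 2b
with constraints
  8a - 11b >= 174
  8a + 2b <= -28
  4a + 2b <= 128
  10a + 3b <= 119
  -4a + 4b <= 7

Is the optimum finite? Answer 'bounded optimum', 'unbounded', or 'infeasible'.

bounded optimum

Corner points and Z = a - 2b:
  (5/13, -202/13) → Z = 409/13
  (-773/12, -188/3) → Z = 731/12
The feasible region has finitely many vertices and no improving ray; the minimum is 409/13 at (5/13, -202/13).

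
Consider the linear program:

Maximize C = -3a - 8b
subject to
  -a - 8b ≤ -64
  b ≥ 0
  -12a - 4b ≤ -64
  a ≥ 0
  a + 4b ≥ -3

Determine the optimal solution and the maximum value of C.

a = 64/23, b = 176/23, maximum C = -1600/23

The feasible region is unbounded (it extends along (0, 1), (1, 0)), but C strictly decreases along every unbounded feasible direction, so there is no improving ray and the maximum is attained at a vertex.

The binding constraints are -a - 8b = -64 and -12a - 4b = -64.
Solving simultaneously gives a = 64/23, b = 176/23.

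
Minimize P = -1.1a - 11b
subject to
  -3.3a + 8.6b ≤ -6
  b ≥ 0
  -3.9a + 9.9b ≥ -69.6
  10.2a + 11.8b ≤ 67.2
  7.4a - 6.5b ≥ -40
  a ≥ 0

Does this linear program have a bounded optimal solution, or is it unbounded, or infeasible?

Vertices and P = -1.1a - 11b:
  (20/11, 0) → P = -2
  (10812/2111, 2676/2111) → P = -206646/10555
  (112/17, 0) → P = -616/85
The feasible region has finitely many vertices and no improving ray; the minimum is -206646/10555 at (10812/2111, 2676/2111).

bounded optimum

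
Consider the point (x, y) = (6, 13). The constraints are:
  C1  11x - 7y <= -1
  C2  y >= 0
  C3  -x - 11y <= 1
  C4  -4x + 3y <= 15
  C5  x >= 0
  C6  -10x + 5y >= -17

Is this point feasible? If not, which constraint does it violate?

C1: -25 ≤ -1 ✓
C2: 13 ≥ 0 ✓
C3: -149 ≤ 1 ✓
C4: 15 ≤ 15 ✓
C5: 6 ≥ 0 ✓
C6: 5 ≥ -17 ✓

feasible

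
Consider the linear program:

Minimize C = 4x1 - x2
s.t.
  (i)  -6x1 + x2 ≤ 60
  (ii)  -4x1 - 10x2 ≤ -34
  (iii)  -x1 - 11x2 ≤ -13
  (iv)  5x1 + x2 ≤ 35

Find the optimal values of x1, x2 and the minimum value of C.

x1 = -25/11, x2 = 510/11, minimum C = -610/11

Feasible corners and C = 4x1 - x2:
  (-283/32, 111/16) → C = -677/16
  (-25/11, 510/11) → C = -610/11
  (158/23, 15/23) → C = 617/23

The optimum lies where -6x1 + x2 = 60 and 5x1 + x2 = 35.
Solving simultaneously gives x1 = -25/11, x2 = 510/11.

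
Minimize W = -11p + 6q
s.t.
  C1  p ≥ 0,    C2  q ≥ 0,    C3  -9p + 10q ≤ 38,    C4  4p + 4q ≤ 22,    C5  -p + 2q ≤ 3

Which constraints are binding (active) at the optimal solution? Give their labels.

C2 and C4

Vertices and W = -11p + 6q:
  (0, 0) → W = 0
  (0, 3/2) → W = 9
  (11/2, 0) → W = -121/2
  (8/3, 17/6) → W = -37/3

The minimum is at (11/2, 0). Substituting into each constraint, equality holds for C2 and C4; the remaining constraints have slack.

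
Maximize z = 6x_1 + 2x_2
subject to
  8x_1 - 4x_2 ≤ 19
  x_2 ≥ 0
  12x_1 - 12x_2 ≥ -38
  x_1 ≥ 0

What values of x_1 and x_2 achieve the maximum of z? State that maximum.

Feasible corners and z = 6x_1 + 2x_2:
  (19/8, 0) → z = 57/4
  (95/12, 133/12) → z = 209/3
  (0, 0) → z = 0
  (0, 19/6) → z = 19/3

x_1 = 95/12, x_2 = 133/12, maximum z = 209/3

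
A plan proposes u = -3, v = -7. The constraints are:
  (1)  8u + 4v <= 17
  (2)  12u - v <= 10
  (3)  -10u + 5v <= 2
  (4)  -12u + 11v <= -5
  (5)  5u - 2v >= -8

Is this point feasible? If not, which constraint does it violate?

feasible

(1): -52 ≤ 17 ✓
(2): -29 ≤ 10 ✓
(3): -5 ≤ 2 ✓
(4): -41 ≤ -5 ✓
(5): -1 ≥ -8 ✓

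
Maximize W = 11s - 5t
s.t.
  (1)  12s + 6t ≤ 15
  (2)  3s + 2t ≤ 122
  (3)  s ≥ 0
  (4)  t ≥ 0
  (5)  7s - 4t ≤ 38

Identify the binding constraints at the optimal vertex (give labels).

(1) and (4)

Feasible corners and W = 11s - 5t:
  (0, 5/2) → W = -25/2
  (5/4, 0) → W = 55/4
  (0, 0) → W = 0

The maximum is at (5/4, 0). Substituting into each constraint, equality holds for (1) and (4); the remaining constraints have slack.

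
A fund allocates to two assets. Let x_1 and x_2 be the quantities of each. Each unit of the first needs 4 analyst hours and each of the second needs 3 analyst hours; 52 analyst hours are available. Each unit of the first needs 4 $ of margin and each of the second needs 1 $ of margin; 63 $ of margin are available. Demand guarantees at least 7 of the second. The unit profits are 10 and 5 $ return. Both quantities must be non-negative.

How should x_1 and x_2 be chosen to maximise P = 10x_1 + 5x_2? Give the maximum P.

x_1 = 31/4, x_2 = 7, maximum P = 225/2

Extreme points and P = 10x_1 + 5x_2:
  (0, 52/3) → P = 260/3
  (0, 7) → P = 35
  (31/4, 7) → P = 225/2

At the optimal vertex, 4x_1 + 3x_2 = 52 and x_2 = 7.
Solving simultaneously gives x_1 = 31/4, x_2 = 7.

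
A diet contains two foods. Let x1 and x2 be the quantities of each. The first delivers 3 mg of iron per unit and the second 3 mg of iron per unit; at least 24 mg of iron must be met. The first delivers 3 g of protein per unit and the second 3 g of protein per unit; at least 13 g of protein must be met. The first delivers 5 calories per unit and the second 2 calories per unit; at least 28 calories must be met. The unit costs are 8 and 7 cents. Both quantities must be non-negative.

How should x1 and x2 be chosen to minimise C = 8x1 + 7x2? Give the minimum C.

Corner points and C = 8x1 + 7x2:
  (0, 14) → C = 98
  (8, 0) → C = 64
  (4, 4) → C = 60
The feasible region is unbounded (it extends along (0, 1), (1, 0)), but C strictly increases along every unbounded feasible direction, so there is no improving ray and the minimum is attained at a vertex.

At the optimal vertex, 3x1 + 3x2 = 24 and 5x1 + 2x2 = 28.
Solving simultaneously gives x1 = 4, x2 = 4.

x1 = 4, x2 = 4, minimum C = 60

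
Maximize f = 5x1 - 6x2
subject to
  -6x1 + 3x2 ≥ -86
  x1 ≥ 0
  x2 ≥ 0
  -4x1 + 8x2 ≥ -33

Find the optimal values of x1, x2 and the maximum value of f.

x1 = 589/36, x2 = 73/18, maximum f = 2069/36

Extreme points and f = 5x1 - 6x2:
  (589/36, 73/18) → f = 2069/36
  (0, 0) → f = 0
  (33/4, 0) → f = 165/4
The feasible region is unbounded (it extends along (0, 1), (1, 2)), but f strictly decreases along every unbounded feasible direction, so there is no improving ray and the maximum is attained at a vertex.

The binding constraints are -6x1 + 3x2 = -86 and -4x1 + 8x2 = -33.
Solving simultaneously gives x1 = 589/36, x2 = 73/18.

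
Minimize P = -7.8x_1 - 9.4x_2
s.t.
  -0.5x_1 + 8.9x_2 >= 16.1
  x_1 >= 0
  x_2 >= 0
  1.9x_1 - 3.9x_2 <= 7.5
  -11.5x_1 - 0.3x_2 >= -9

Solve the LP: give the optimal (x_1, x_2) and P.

x_1 = 0, x_2 = 30, minimum P = -282

Feasible corners and P = -7.8x_1 - 9.4x_2:
  (0, 161/89) → P = -7567/445
  (7527/10250, 3793/2050) → P = -592454/25625
  (0, 30) → P = -282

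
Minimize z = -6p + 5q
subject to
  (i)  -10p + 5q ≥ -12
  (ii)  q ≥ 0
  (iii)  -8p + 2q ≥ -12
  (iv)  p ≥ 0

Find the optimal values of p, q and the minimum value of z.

The feasible region is unbounded (it extends along (0, 1), (1, 4)), but z strictly increases along every unbounded feasible direction, so there is no improving ray and the minimum is attained at a vertex.

The optimum lies where -10p + 5q = -12 and q = 0.
Solving simultaneously gives p = 6/5, q = 0.

p = 6/5, q = 0, minimum z = -36/5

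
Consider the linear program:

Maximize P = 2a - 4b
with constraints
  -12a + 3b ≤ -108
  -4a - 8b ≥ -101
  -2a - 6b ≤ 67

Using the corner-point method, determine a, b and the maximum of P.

The binding constraints are -4a - 8b = -101 and -2a - 6b = 67.
Solving simultaneously gives a = 571/4, b = -235/4.

a = 571/4, b = -235/4, maximum P = 1041/2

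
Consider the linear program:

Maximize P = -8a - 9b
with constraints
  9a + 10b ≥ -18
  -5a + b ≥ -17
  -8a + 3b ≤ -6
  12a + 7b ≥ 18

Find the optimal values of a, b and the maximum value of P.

Feasible corners and P = -8a - 9b:
  (45/7, 106/7) → P = -1314/7
  (137/47, -114/47) → P = -70/47
  (24/23, 18/23) → P = -354/23

a = 137/47, b = -114/47, maximum P = -70/47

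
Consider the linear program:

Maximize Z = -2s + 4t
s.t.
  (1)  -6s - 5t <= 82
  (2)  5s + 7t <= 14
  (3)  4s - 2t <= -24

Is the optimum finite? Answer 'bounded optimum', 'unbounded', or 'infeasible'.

Feasible corners and Z = -2s + 4t:
  (-644/17, 494/17) → Z = 192
  (-71/8, -23/4) → Z = -21/4
  (-70/19, 88/19) → Z = 492/19
The feasible region has finitely many vertices and no improving ray; the maximum is 192 at (-644/17, 494/17).

bounded optimum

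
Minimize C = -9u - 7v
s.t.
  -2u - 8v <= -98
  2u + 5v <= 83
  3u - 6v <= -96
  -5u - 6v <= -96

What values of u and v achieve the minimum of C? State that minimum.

Feasible corners and C = -9u - 7v:
  (2/3, 49/3) → C = -361/3
  (-18/13, 223/13) → C = -1399/13
  (0, 16) → C = -112

The binding constraints are 2u + 5v = 83 and 3u - 6v = -96.
Solving simultaneously gives u = 2/3, v = 49/3.

u = 2/3, v = 49/3, minimum C = -361/3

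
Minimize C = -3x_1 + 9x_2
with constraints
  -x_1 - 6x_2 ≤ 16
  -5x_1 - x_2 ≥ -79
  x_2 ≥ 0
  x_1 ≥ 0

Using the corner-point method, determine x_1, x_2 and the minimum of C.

x_1 = 79/5, x_2 = 0, minimum C = -237/5

The optimum lies where -5x_1 - x_2 = -79 and x_2 = 0.
Solving simultaneously gives x_1 = 79/5, x_2 = 0.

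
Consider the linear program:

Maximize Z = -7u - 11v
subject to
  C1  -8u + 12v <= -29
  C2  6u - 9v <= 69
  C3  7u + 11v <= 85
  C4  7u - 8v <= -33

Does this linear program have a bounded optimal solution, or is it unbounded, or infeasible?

unbounded

From the feasible point (-157/5, -467/20), moving in the direction (-9, -6) keeps every constraint satisfied while Z increases without bound.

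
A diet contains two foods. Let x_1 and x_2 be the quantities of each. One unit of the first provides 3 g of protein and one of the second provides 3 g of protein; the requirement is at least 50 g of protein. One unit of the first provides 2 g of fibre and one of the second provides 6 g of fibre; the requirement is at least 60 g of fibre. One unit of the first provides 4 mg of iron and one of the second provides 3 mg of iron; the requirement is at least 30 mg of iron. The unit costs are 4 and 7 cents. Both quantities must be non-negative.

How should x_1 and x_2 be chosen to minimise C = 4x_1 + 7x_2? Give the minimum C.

x_1 = 10, x_2 = 20/3, minimum C = 260/3

Vertices and C = 4x_1 + 7x_2:
  (0, 50/3) → C = 350/3
  (30, 0) → C = 120
  (10, 20/3) → C = 260/3
The feasible region is unbounded (it extends along (0, 1), (1, 0)), but C strictly increases along every unbounded feasible direction, so there is no improving ray and the minimum is attained at a vertex.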